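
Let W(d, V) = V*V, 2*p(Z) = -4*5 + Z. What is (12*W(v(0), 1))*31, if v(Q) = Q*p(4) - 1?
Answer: 372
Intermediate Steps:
p(Z) = -10 + Z/2 (p(Z) = (-4*5 + Z)/2 = (-20 + Z)/2 = -10 + Z/2)
v(Q) = -1 - 8*Q (v(Q) = Q*(-10 + (½)*4) - 1 = Q*(-10 + 2) - 1 = Q*(-8) - 1 = -8*Q - 1 = -1 - 8*Q)
W(d, V) = V²
(12*W(v(0), 1))*31 = (12*1²)*31 = (12*1)*31 = 12*31 = 372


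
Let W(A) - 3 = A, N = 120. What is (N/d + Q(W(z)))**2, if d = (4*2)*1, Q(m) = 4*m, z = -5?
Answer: 49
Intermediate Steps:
W(A) = 3 + A
d = 8 (d = 8*1 = 8)
(N/d + Q(W(z)))**2 = (120/8 + 4*(3 - 5))**2 = (120*(1/8) + 4*(-2))**2 = (15 - 8)**2 = 7**2 = 49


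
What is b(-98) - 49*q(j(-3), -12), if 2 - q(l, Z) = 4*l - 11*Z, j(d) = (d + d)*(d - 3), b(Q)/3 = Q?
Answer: 13132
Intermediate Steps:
b(Q) = 3*Q
j(d) = 2*d*(-3 + d) (j(d) = (2*d)*(-3 + d) = 2*d*(-3 + d))
q(l, Z) = 2 - 4*l + 11*Z (q(l, Z) = 2 - (4*l - 11*Z) = 2 - (-11*Z + 4*l) = 2 + (-4*l + 11*Z) = 2 - 4*l + 11*Z)
b(-98) - 49*q(j(-3), -12) = 3*(-98) - 49*(2 - 8*(-3)*(-3 - 3) + 11*(-12)) = -294 - 49*(2 - 8*(-3)*(-6) - 132) = -294 - 49*(2 - 4*36 - 132) = -294 - 49*(2 - 144 - 132) = -294 - 49*(-274) = -294 - 1*(-13426) = -294 + 13426 = 13132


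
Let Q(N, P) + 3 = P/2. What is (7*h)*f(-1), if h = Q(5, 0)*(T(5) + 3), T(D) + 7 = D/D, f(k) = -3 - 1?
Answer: -252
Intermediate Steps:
f(k) = -4
T(D) = -6 (T(D) = -7 + D/D = -7 + 1 = -6)
Q(N, P) = -3 + P/2
h = 9 (h = (-3 + (1/2)*0)*(-6 + 3) = (-3 + 0)*(-3) = -3*(-3) = 9)
(7*h)*f(-1) = (7*9)*(-4) = 63*(-4) = -252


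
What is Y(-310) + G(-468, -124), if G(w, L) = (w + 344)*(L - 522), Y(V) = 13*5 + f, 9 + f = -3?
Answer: 80157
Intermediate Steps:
f = -12 (f = -9 - 3 = -12)
Y(V) = 53 (Y(V) = 13*5 - 12 = 65 - 12 = 53)
G(w, L) = (-522 + L)*(344 + w) (G(w, L) = (344 + w)*(-522 + L) = (-522 + L)*(344 + w))
Y(-310) + G(-468, -124) = 53 + (-179568 - 522*(-468) + 344*(-124) - 124*(-468)) = 53 + (-179568 + 244296 - 42656 + 58032) = 53 + 80104 = 80157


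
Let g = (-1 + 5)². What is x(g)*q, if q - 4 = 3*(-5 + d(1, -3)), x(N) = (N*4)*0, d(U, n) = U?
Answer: 0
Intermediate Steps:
g = 16 (g = 4² = 16)
x(N) = 0 (x(N) = (4*N)*0 = 0)
q = -8 (q = 4 + 3*(-5 + 1) = 4 + 3*(-4) = 4 - 12 = -8)
x(g)*q = 0*(-8) = 0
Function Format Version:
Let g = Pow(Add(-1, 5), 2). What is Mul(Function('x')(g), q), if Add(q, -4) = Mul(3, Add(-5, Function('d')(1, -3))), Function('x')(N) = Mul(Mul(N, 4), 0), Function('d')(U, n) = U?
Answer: 0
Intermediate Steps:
g = 16 (g = Pow(4, 2) = 16)
Function('x')(N) = 0 (Function('x')(N) = Mul(Mul(4, N), 0) = 0)
q = -8 (q = Add(4, Mul(3, Add(-5, 1))) = Add(4, Mul(3, -4)) = Add(4, -12) = -8)
Mul(Function('x')(g), q) = Mul(0, -8) = 0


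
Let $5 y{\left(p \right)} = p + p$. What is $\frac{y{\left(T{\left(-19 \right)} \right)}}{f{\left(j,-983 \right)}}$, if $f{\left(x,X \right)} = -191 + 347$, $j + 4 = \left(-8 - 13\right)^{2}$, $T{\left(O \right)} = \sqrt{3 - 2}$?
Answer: $\frac{1}{390} \approx 0.0025641$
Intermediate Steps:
$T{\left(O \right)} = 1$ ($T{\left(O \right)} = \sqrt{1} = 1$)
$j = 437$ ($j = -4 + \left(-8 - 13\right)^{2} = -4 + \left(-21\right)^{2} = -4 + 441 = 437$)
$y{\left(p \right)} = \frac{2 p}{5}$ ($y{\left(p \right)} = \frac{p + p}{5} = \frac{2 p}{5}$)
$f{\left(x,X \right)} = 156$
$\frac{y{\left(T{\left(-19 \right)} \right)}}{f{\left(j,-983 \right)}} = \frac{\frac{2}{5} \cdot 1}{156} = \frac{2}{5} \cdot \frac{1}{156} = \frac{1}{390}$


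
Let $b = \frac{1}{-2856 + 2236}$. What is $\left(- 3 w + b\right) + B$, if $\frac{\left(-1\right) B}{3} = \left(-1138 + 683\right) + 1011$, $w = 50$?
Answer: $- \frac{1127161}{620} \approx -1818.0$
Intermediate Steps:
$B = -1668$ ($B = - 3 \left(\left(-1138 + 683\right) + 1011\right) = - 3 \left(-455 + 1011\right) = \left(-3\right) 556 = -1668$)
$b = - \frac{1}{620}$ ($b = \frac{1}{-620} = - \frac{1}{620} \approx -0.0016129$)
$\left(- 3 w + b\right) + B = \left(\left(-3\right) 50 - \frac{1}{620}\right) - 1668 = \left(-150 - \frac{1}{620}\right) - 1668 = - \frac{93001}{620} - 1668 = - \frac{1127161}{620}$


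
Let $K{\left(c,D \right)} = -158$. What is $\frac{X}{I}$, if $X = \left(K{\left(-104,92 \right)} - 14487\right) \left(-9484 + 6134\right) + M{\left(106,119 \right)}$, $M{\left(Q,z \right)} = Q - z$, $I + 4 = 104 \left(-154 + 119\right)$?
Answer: $- \frac{49060737}{3644} \approx -13463.0$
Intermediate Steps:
$I = -3644$ ($I = -4 + 104 \left(-154 + 119\right) = -4 + 104 \left(-35\right) = -4 - 3640 = -3644$)
$X = 49060737$ ($X = \left(-158 - 14487\right) \left(-9484 + 6134\right) + \left(106 - 119\right) = \left(-14645\right) \left(-3350\right) + \left(106 - 119\right) = 49060750 - 13 = 49060737$)
$\frac{X}{I} = \frac{49060737}{-3644} = 49060737 \left(- \frac{1}{3644}\right) = - \frac{49060737}{3644}$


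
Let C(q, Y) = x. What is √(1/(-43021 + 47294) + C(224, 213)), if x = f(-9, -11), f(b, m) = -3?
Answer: I*√54771314/4273 ≈ 1.732*I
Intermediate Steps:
x = -3
C(q, Y) = -3
√(1/(-43021 + 47294) + C(224, 213)) = √(1/(-43021 + 47294) - 3) = √(1/4273 - 3) = √(-12818/4273) = I*√54771314/4273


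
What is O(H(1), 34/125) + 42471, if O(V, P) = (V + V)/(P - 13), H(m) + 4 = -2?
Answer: 67572861/1591 ≈ 42472.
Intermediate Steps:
H(m) = -6 (H(m) = -4 - 2 = -6)
O(V, P) = 2*V/(-13 + P) (O(V, P) = (2*V)/(-13 + P) = 2*V/(-13 + P))
O(H(1), 34/125) + 42471 = 2*(-6)/(-13 + 34/125) + 42471 = 2*(-6)/(-1591/125) + 42471 = 2*(-6)*(-125/1591) + 42471 = 1500/1591 + 42471 = 67572861/1591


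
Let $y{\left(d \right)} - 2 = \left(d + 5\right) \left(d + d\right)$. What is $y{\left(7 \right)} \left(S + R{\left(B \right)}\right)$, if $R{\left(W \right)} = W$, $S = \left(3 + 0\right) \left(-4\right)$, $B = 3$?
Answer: $-1530$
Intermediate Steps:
$y{\left(d \right)} = 2 + 2 d \left(5 + d\right)$ ($y{\left(d \right)} = 2 + \left(d + 5\right) \left(d + d\right) = 2 + \left(5 + d\right) 2 d = 2 + 2 d \left(5 + d\right)$)
$S = -12$ ($S = 3 \left(-4\right) = -12$)
$y{\left(7 \right)} \left(S + R{\left(B \right)}\right) = \left(2 + 2 \cdot 7^{2} + 10 \cdot 7\right) \left(-12 + 3\right) = \left(2 + 2 \cdot 49 + 70\right) \left(-9\right) = \left(2 + 98 + 70\right) \left(-9\right) = 170 \left(-9\right) = -1530$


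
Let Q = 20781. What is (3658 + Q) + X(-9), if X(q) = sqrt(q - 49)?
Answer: 24439 + I*sqrt(58) ≈ 24439.0 + 7.6158*I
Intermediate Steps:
X(q) = sqrt(-49 + q)
(3658 + Q) + X(-9) = (3658 + 20781) + sqrt(-49 - 9) = 24439 + sqrt(-58) = 24439 + I*sqrt(58)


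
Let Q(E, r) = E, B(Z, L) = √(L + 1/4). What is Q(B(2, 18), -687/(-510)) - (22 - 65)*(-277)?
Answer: -11911 + √73/2 ≈ -11907.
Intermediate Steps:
B(Z, L) = √(¼ + L) (B(Z, L) = √(L + ¼) = √(¼ + L))
Q(B(2, 18), -687/(-510)) - (22 - 65)*(-277) = √(1 + 4*18)/2 - (22 - 65)*(-277) = √(1 + 72)/2 - (-43)*(-277) = √73/2 - 1*11911 = √73/2 - 11911 = -11911 + √73/2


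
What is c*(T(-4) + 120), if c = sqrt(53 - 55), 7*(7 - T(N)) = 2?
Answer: 887*I*sqrt(2)/7 ≈ 179.2*I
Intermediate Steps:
T(N) = 47/7 (T(N) = 7 - 1/7*2 = 7 - 2/7 = 47/7)
c = I*sqrt(2) (c = sqrt(-2) = I*sqrt(2) ≈ 1.4142*I)
c*(T(-4) + 120) = (I*sqrt(2))*(47/7 + 120) = (I*sqrt(2))*(887/7) = 887*I*sqrt(2)/7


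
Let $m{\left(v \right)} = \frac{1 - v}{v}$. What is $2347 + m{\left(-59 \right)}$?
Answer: $\frac{138413}{59} \approx 2346.0$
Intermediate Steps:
$m{\left(v \right)} = \frac{1 - v}{v}$
$2347 + m{\left(-59 \right)} = 2347 + \frac{1 - -59}{-59} = 2347 - \frac{1 + 59}{59} = 2347 - \frac{60}{59} = \frac{138413}{59}$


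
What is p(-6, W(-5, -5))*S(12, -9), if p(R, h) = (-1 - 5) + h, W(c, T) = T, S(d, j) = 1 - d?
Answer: 121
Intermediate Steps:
p(R, h) = -6 + h
p(-6, W(-5, -5))*S(12, -9) = (-6 - 5)*(1 - 1*12) = -11*(1 - 12) = -11*(-11) = 121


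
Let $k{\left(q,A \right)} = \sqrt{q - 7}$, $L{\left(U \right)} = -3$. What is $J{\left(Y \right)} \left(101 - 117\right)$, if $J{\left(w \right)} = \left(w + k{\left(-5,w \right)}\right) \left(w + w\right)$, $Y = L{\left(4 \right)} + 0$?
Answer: $-288 + 192 i \sqrt{3} \approx -288.0 + 332.55 i$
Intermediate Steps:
$Y = -3$ ($Y = -3 + 0 = -3$)
$k{\left(q,A \right)} = \sqrt{-7 + q}$ ($k{\left(q,A \right)} = \sqrt{q - 7} = \sqrt{-7 + q}$)
$J{\left(w \right)} = 2 w \left(w + 2 i \sqrt{3}\right)$ ($J{\left(w \right)} = \left(w + \sqrt{-7 - 5}\right) \left(w + w\right) = \left(w + \sqrt{-12}\right) 2 w = \left(w + 2 i \sqrt{3}\right) 2 w = 2 w \left(w + 2 i \sqrt{3}\right)$)
$J{\left(Y \right)} \left(101 - 117\right) = 2 \left(-3\right) \left(-3 + 2 i \sqrt{3}\right) \left(101 - 117\right) = \left(18 - 12 i \sqrt{3}\right) \left(-16\right) = -288 + 192 i \sqrt{3}$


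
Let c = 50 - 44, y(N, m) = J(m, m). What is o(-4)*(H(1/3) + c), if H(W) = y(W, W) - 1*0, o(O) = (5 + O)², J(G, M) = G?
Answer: 19/3 ≈ 6.3333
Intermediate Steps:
y(N, m) = m
H(W) = W (H(W) = W - 1*0 = W + 0 = W)
c = 6
o(-4)*(H(1/3) + c) = (5 - 4)²*(1/3 + 6) = 1²*(⅓ + 6) = 1*(19/3) = 19/3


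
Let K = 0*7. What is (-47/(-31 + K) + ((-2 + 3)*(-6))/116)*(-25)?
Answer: -65825/1798 ≈ -36.610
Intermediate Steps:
K = 0
(-47/(-31 + K) + ((-2 + 3)*(-6))/116)*(-25) = (-47/(-31 + 0) + ((-2 + 3)*(-6))/116)*(-25) = (-47/(-31) + (1*(-6))*(1/116))*(-25) = (-47/(1/(-1/31)) - 6*1/116)*(-25) = (-47/(-31) - 3/58)*(-25) = (-47*(-1/31) - 3/58)*(-25) = (47/31 - 3/58)*(-25) = (2633/1798)*(-25) = -65825/1798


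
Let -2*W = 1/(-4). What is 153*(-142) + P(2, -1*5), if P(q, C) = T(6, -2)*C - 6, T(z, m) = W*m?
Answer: -86923/4 ≈ -21731.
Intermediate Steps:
W = ⅛ (W = -½/(-4) = -½*(-¼) = ⅛ ≈ 0.12500)
T(z, m) = m/8
P(q, C) = -6 - C/4 (P(q, C) = ((⅛)*(-2))*C - 6 = -C/4 - 6 = -6 - C/4)
153*(-142) + P(2, -1*5) = 153*(-142) + (-6 - (-1)*5/4) = -21726 + (-6 - ¼*(-5)) = -21726 + (-6 + 5/4) = -21726 - 19/4 = -86923/4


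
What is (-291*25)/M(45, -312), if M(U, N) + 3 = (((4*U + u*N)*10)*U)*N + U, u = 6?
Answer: -2425/79185614 ≈ -3.0624e-5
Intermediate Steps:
M(U, N) = -3 + U + N*U*(40*U + 60*N) (M(U, N) = -3 + ((((4*U + 6*N)*10)*U)*N + U) = -3 + (((40*U + 60*N)*U)*N + U) = -3 + ((U*(40*U + 60*N))*N + U) = -3 + (N*U*(40*U + 60*N) + U) = -3 + (U + N*U*(40*U + 60*N)) = -3 + U + N*U*(40*U + 60*N))
(-291*25)/M(45, -312) = (-291*25)/(-3 + 45 + 40*(-312)*45² + 60*45*(-312)²) = -7275/(-3 + 45 + 40*(-312)*2025 + 60*45*97344) = -7275/(-3 + 45 - 25272000 + 262828800) = -7275/237556842 = -7275*1/237556842 = -2425/79185614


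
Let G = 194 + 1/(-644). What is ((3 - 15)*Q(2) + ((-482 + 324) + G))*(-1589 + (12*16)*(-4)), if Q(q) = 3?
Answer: 2357/644 ≈ 3.6599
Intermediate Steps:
G = 124935/644 (G = 194 - 1/644 = 124935/644 ≈ 194.00)
((3 - 15)*Q(2) + ((-482 + 324) + G))*(-1589 + (12*16)*(-4)) = ((3 - 15)*3 + ((-482 + 324) + 124935/644))*(-1589 + (12*16)*(-4)) = (-12*3 + (-158 + 124935/644))*(-1589 + 192*(-4)) = (-36 + 23183/644)*(-1589 - 768) = -1/644*(-2357) = 2357/644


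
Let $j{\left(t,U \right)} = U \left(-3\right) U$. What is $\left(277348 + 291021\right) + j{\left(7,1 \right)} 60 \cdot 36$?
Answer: $561889$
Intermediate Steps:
$j{\left(t,U \right)} = - 3 U^{2}$ ($j{\left(t,U \right)} = - 3 U U = - 3 U^{2}$)
$\left(277348 + 291021\right) + j{\left(7,1 \right)} 60 \cdot 36 = \left(277348 + 291021\right) + - 3 \cdot 1^{2} \cdot 60 \cdot 36 = 568369 + \left(-3\right) 1 \cdot 60 \cdot 36 = 568369 + \left(-3\right) 60 \cdot 36 = 568369 - 6480 = 561889$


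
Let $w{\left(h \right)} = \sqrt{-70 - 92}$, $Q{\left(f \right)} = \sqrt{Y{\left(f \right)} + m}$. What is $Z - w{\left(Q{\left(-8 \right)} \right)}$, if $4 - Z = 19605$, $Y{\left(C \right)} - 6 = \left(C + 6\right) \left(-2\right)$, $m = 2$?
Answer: $-19601 - 9 i \sqrt{2} \approx -19601.0 - 12.728 i$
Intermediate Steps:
$Y{\left(C \right)} = -6 - 2 C$ ($Y{\left(C \right)} = 6 + \left(C + 6\right) \left(-2\right) = 6 + \left(6 + C\right) \left(-2\right) = 6 - \left(12 + 2 C\right) = -6 - 2 C$)
$Q{\left(f \right)} = \sqrt{-4 - 2 f}$ ($Q{\left(f \right)} = \sqrt{\left(-6 - 2 f\right) + 2} = \sqrt{-4 - 2 f}$)
$w{\left(h \right)} = 9 i \sqrt{2}$ ($w{\left(h \right)} = \sqrt{-162} = 9 i \sqrt{2}$)
$Z = -19601$ ($Z = 4 - 19605 = -19601$)
$Z - w{\left(Q{\left(-8 \right)} \right)} = -19601 - 9 i \sqrt{2}$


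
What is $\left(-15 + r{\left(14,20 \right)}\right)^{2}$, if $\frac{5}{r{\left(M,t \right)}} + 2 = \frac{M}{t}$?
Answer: $\frac{60025}{169} \approx 355.18$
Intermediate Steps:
$r{\left(M,t \right)} = \frac{5}{-2 + \frac{M}{t}}$
$\left(-15 + r{\left(14,20 \right)}\right)^{2} = \left(-15 + 5 \cdot 20 \frac{1}{14 - 40}\right)^{2} = \left(-15 + 5 \cdot 20 \frac{1}{-26}\right)^{2} = \left(-15 + 5 \cdot 20 \left(- \frac{1}{26}\right)\right)^{2} = \left(-15 - \frac{50}{13}\right)^{2} = \left(- \frac{245}{13}\right)^{2} = \frac{60025}{169}$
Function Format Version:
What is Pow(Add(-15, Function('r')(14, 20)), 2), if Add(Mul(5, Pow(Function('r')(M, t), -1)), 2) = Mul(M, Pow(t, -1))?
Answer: Rational(60025, 169) ≈ 355.18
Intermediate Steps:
Function('r')(M, t) = Mul(5, Pow(Add(-2, Mul(M, Pow(t, -1))), -1))
Pow(Add(-15, Function('r')(14, 20)), 2) = Pow(Add(-15, Mul(5, 20, Pow(Add(14, Mul(-2, 20)), -1))), 2) = Pow(Add(-15, Mul(5, 20, Pow(Add(14, -40), -1))), 2) = Pow(Add(-15, Mul(5, 20, Pow(-26, -1))), 2) = Pow(Add(-15, Mul(5, 20, Rational(-1, 26))), 2) = Pow(Add(-15, Rational(-50, 13)), 2) = Pow(Rational(-245, 13), 2) = Rational(60025, 169)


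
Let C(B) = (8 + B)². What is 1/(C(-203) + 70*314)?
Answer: 1/60005 ≈ 1.6665e-5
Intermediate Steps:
1/(C(-203) + 70*314) = 1/((8 - 203)² + 70*314) = 1/((-195)² + 21980) = 1/(38025 + 21980) = 1/60005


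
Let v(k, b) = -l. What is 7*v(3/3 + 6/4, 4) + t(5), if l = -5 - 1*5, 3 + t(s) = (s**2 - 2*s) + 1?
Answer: 83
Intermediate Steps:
t(s) = -2 + s**2 - 2*s (t(s) = -3 + ((s**2 - 2*s) + 1) = -3 + (1 + s**2 - 2*s) = -2 + s**2 - 2*s)
l = -10 (l = -5 - 5 = -10)
v(k, b) = 10 (v(k, b) = -1*(-10) = 10)
7*v(3/3 + 6/4, 4) + t(5) = 7*10 + (-2 + 5**2 - 2*5) = 70 + (-2 + 25 - 10) = 70 + 13 = 83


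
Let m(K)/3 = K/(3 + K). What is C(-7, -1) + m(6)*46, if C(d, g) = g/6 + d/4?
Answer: 1081/12 ≈ 90.083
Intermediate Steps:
m(K) = 3*K/(3 + K) (m(K) = 3*(K/(3 + K)) = 3*K/(3 + K))
C(d, g) = d/4 + g/6 (C(d, g) = g*(⅙) + d*(¼) = g/6 + d/4 = d/4 + g/6)
C(-7, -1) + m(6)*46 = ((¼)*(-7) + (⅙)*(-1)) + (3*6/(3 + 6))*46 = (-7/4 - ⅙) + (3*6/9)*46 = -23/12 + (3*6*(⅑))*46 = -23/12 + 2*46 = -23/12 + 92 = 1081/12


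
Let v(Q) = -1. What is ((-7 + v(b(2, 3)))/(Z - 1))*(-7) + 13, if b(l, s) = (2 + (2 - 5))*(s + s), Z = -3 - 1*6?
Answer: 37/5 ≈ 7.4000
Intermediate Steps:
Z = -9 (Z = -3 - 6 = -9)
b(l, s) = -2*s (b(l, s) = (2 - 3)*(2*s) = -2*s)
((-7 + v(b(2, 3)))/(Z - 1))*(-7) + 13 = ((-7 - 1)/(-9 - 1))*(-7) + 13 = -8/(-10)*(-7) + 13 = -8*(-⅒)*(-7) + 13 = (⅘)*(-7) + 13 = -28/5 + 13 = 37/5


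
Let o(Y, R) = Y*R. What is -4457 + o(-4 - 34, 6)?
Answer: -4685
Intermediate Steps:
o(Y, R) = R*Y
-4457 + o(-4 - 34, 6) = -4457 + 6*(-4 - 34) = -4457 + 6*(-38) = -4457 - 228 = -4685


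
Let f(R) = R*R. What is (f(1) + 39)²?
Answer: 1600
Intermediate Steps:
f(R) = R²
(f(1) + 39)² = (1² + 39)² = (1 + 39)² = 40² = 1600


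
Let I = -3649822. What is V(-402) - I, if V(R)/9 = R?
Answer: 3646204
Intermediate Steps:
V(R) = 9*R
V(-402) - I = 9*(-402) - 1*(-3649822) = -3618 + 3649822 = 3646204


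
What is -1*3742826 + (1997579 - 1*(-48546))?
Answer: -1696701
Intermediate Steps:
-1*3742826 + (1997579 - 1*(-48546)) = -3742826 + (1997579 + 48546) = -3742826 + 2046125 = -1696701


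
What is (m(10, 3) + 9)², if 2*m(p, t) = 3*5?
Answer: 1089/4 ≈ 272.25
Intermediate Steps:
m(p, t) = 15/2 (m(p, t) = (3*5)/2 = (½)*15 = 15/2)
(m(10, 3) + 9)² = (15/2 + 9)² = (33/2)² = 1089/4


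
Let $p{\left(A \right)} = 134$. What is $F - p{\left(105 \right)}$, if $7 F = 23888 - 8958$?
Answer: $\frac{13992}{7} \approx 1998.9$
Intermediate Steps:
$F = \frac{14930}{7}$ ($F = \frac{23888 - 8958}{7} = \frac{1}{7} \cdot 14930 = \frac{14930}{7} \approx 2132.9$)
$F - p{\left(105 \right)} = \frac{14930}{7} - 134 = \frac{13992}{7}$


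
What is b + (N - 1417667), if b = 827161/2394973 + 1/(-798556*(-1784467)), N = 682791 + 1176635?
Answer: 1507649074918311611610509/3412828932102139396 ≈ 4.4176e+5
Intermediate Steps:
N = 1859426
b = 1178701802614172945/3412828932102139396 (b = 827161*(1/2394973) - 1/798556*(-1/1784467) = 827161/2394973 + 1/1424996829652 = 1178701802614172945/3412828932102139396 ≈ 0.34537)
b + (N - 1417667) = 1178701802614172945/3412828932102139396 + (1859426 - 1417667) = 1178701802614172945/3412828932102139396 + 441759 = 1507649074918311611610509/3412828932102139396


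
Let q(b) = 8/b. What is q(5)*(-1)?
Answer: -8/5 ≈ -1.6000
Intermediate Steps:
q(5)*(-1) = (8/5)*(-1) = -8/5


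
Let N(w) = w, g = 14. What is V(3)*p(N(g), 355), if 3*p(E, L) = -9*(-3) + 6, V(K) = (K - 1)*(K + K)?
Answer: 132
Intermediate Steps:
V(K) = 2*K*(-1 + K) (V(K) = (-1 + K)*(2*K) = 2*K*(-1 + K))
p(E, L) = 11 (p(E, L) = (-9*(-3) + 6)/3 = (27 + 6)/3 = (⅓)*33 = 11)
V(3)*p(N(g), 355) = (2*3*(-1 + 3))*11 = (2*3*2)*11 = 12*11 = 132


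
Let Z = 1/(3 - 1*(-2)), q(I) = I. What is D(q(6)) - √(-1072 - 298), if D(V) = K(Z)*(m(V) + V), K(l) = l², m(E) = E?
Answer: 12/25 - I*√1370 ≈ 0.48 - 37.013*I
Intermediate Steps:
Z = ⅕ (Z = 1/(3 + 2) = 1/5 = ⅕ ≈ 0.20000)
D(V) = 2*V/25 (D(V) = (⅕)²*(V + V) = (2*V)/25 = 2*V/25)
D(q(6)) - √(-1072 - 298) = (2/25)*6 - √(-1072 - 298) = 12/25 - √(-1370) = 12/25 - I*√1370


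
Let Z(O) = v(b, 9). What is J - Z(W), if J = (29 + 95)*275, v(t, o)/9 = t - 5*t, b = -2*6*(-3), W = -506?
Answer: 35396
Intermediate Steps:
b = 36 (b = -12*(-3) = 36)
v(t, o) = -36*t (v(t, o) = 9*(t - 5*t) = 9*(-4*t) = -36*t)
Z(O) = -1296 (Z(O) = -36*36 = -1296)
J = 34100 (J = 124*275 = 34100)
J - Z(W) = 34100 - 1*(-1296) = 34100 + 1296 = 35396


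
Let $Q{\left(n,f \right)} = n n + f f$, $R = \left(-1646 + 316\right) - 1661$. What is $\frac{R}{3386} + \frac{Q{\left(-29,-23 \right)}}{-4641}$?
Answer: $- \frac{18520051}{15714426} \approx -1.1785$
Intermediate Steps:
$R = -2991$ ($R = -1330 - 1661 = -2991$)
$Q{\left(n,f \right)} = f^{2} + n^{2}$ ($Q{\left(n,f \right)} = n^{2} + f^{2} = f^{2} + n^{2}$)
$\frac{R}{3386} + \frac{Q{\left(-29,-23 \right)}}{-4641} = - \frac{2991}{3386} + \frac{\left(-23\right)^{2} + \left(-29\right)^{2}}{-4641} = \left(-2991\right) \frac{1}{3386} + \left(529 + 841\right) \left(- \frac{1}{4641}\right) = - \frac{2991}{3386} + 1370 \left(- \frac{1}{4641}\right) = - \frac{2991}{3386} - \frac{1370}{4641} = - \frac{18520051}{15714426}$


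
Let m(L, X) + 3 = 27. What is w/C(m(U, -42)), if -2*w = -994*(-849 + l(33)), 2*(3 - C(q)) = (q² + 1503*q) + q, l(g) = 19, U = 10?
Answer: 58930/2619 ≈ 22.501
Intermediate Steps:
m(L, X) = 24 (m(L, X) = -3 + 27 = 24)
C(q) = 3 - 752*q - q²/2 (C(q) = 3 - ((q² + 1503*q) + q)/2 = 3 - (q² + 1504*q)/2 = 3 + (-752*q - q²/2) = 3 - 752*q - q²/2)
w = -412510 (w = -(-497)*(-849 + 19) = -(-497)*(-830) = -½*825020 = -412510)
w/C(m(U, -42)) = -412510/(3 - 752*24 - ½*24²) = -412510/(3 - 18048 - ½*576) = -412510/(3 - 18048 - 288) = -412510/(-18333) = -412510*(-1/18333) = 58930/2619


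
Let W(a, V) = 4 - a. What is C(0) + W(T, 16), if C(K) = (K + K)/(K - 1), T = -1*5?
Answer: 9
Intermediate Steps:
T = -5
C(K) = 2*K/(-1 + K) (C(K) = (2*K)/(-1 + K) = 2*K/(-1 + K))
C(0) + W(T, 16) = 2*0/(-1 + 0) + (4 - 1*(-5)) = 2*0/(-1) + (4 + 5) = 2*0*(-1) + 9 = 0 + 9 = 9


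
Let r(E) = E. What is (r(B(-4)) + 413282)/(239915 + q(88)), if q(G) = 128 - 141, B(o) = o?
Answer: 206639/119951 ≈ 1.7227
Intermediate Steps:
q(G) = -13
(r(B(-4)) + 413282)/(239915 + q(88)) = (-4 + 413282)/(239915 - 13) = 413278/239902 = 413278*(1/239902) = 206639/119951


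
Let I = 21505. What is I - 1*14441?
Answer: 7064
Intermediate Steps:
I - 1*14441 = 21505 - 1*14441 = 21505 - 14441 = 7064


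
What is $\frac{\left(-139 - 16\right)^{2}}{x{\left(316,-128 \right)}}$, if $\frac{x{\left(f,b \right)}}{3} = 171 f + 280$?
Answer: $\frac{24025}{162948} \approx 0.14744$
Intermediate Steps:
$x{\left(f,b \right)} = 840 + 513 f$ ($x{\left(f,b \right)} = 3 \left(171 f + 280\right) = 3 \left(280 + 171 f\right) = 840 + 513 f$)
$\frac{\left(-139 - 16\right)^{2}}{x{\left(316,-128 \right)}} = \frac{\left(-139 - 16\right)^{2}}{840 + 513 \cdot 316} = \frac{\left(-155\right)^{2}}{840 + 162108} = \frac{24025}{162948}$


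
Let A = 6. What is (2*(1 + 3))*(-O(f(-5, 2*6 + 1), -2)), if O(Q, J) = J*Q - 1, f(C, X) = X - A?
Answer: 120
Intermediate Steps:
f(C, X) = -6 + X (f(C, X) = X - 1*6 = X - 6 = -6 + X)
O(Q, J) = -1 + J*Q
(2*(1 + 3))*(-O(f(-5, 2*6 + 1), -2)) = (2*(1 + 3))*(-(-1 - 2*(-6 + (2*6 + 1)))) = (2*4)*(-(-1 - 2*(-6 + (12 + 1)))) = 8*(-(-1 - 2*(-6 + 13))) = 8*(-(-1 - 2*7)) = 8*(-(-1 - 14)) = 8*(-1*(-15)) = 8*15 = 120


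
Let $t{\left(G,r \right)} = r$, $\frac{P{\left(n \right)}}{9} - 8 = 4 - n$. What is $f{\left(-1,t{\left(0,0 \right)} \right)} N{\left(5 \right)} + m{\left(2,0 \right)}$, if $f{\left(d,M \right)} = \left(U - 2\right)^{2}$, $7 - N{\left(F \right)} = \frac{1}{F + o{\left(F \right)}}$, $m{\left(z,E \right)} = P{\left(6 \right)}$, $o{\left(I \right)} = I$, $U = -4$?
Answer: $\frac{1512}{5} \approx 302.4$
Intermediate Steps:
$P{\left(n \right)} = 108 - 9 n$ ($P{\left(n \right)} = 72 + 9 \left(4 - n\right) = 72 - \left(-36 + 9 n\right) = 108 - 9 n$)
$m{\left(z,E \right)} = 54$ ($m{\left(z,E \right)} = 108 - 54 = 54$)
$N{\left(F \right)} = 7 - \frac{1}{2 F}$ ($N{\left(F \right)} = 7 - \frac{1}{F + F} = 7 - \frac{1}{2 F}$)
$f{\left(d,M \right)} = 36$ ($f{\left(d,M \right)} = \left(-4 - 2\right)^{2} = \left(-6\right)^{2} = 36$)
$f{\left(-1,t{\left(0,0 \right)} \right)} N{\left(5 \right)} + m{\left(2,0 \right)} = 36 \left(7 - \frac{1}{2 \cdot 5}\right) + 54 = 36 \left(7 - \frac{1}{10}\right) + 54 = 36 \cdot \frac{69}{10} + 54 = \frac{1242}{5} + 54 = \frac{1512}{5}$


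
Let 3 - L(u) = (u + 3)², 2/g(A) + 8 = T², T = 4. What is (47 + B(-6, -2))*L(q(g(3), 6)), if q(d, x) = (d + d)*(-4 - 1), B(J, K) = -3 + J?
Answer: 209/2 ≈ 104.50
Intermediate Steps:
g(A) = ¼ (g(A) = 2/(-8 + 4²) = 2/(-8 + 16) = 2/8 = 2*(⅛) = ¼)
q(d, x) = -10*d (q(d, x) = (2*d)*(-5) = -10*d)
L(u) = 3 - (3 + u)² (L(u) = 3 - (u + 3)² = 3 - (3 + u)²)
(47 + B(-6, -2))*L(q(g(3), 6)) = (47 + (-3 - 6))*(3 - (3 - 10*¼)²) = (47 - 9)*(3 - (3 - 5/2)²) = 38*(3 - (½)²) = 38*(3 - 1*¼) = 38*(3 - ¼) = 38*(11/4) = 209/2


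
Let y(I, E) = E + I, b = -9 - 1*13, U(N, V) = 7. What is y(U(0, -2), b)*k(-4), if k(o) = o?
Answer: 60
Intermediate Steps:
b = -22 (b = -9 - 13 = -22)
y(U(0, -2), b)*k(-4) = (-22 + 7)*(-4) = -15*(-4) = 60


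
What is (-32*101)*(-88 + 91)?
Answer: -9696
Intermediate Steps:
(-32*101)*(-88 + 91) = -3232*3 = -9696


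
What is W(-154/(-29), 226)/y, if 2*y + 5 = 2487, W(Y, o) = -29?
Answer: -29/1241 ≈ -0.023368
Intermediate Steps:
y = 1241 (y = -5/2 + (1/2)*2487 = -5/2 + 2487/2 = 1241)
W(-154/(-29), 226)/y = -29/1241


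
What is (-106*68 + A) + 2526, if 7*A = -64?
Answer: -32838/7 ≈ -4691.1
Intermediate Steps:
A = -64/7 (A = (⅐)*(-64) = -64/7 ≈ -9.1429)
(-106*68 + A) + 2526 = (-106*68 - 64/7) + 2526 = (-7208 - 64/7) + 2526 = -50520/7 + 2526 = -32838/7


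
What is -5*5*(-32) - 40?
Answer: 760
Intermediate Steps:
-5*5*(-32) - 40 = -25*(-32) - 40 = 800 - 40 = 760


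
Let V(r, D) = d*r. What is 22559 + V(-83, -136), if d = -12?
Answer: 23555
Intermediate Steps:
V(r, D) = -12*r
22559 + V(-83, -136) = 22559 - 12*(-83) = 22559 + 996 = 23555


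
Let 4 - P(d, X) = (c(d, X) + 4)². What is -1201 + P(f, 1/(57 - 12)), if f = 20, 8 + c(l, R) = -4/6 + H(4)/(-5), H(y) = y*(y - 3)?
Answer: -276049/225 ≈ -1226.9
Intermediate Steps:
H(y) = y*(-3 + y)
c(l, R) = -142/15 (c(l, R) = -8 + (-4/6 + (4*(-3 + 4))/(-5)) = -8 + (-4*⅙ + (4*1)*(-⅕)) = -8 + (-⅔ + 4*(-⅕)) = -8 + (-⅔ - ⅘) = -8 - 22/15 = -142/15)
P(d, X) = -5824/225 (P(d, X) = 4 - (-142/15 + 4)² = 4 - (-82/15)² = 4 - 1*6724/225 = 4 - 6724/225 = -5824/225)
-1201 + P(f, 1/(57 - 12)) = -1201 - 5824/225 = -276049/225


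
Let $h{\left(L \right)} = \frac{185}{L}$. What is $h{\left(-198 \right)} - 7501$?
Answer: $- \frac{1485383}{198} \approx -7501.9$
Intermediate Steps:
$h{\left(-198 \right)} - 7501 = \frac{185}{-198} - 7501 = 185 \left(- \frac{1}{198}\right) - 7501 = - \frac{185}{198} - 7501 = - \frac{1485383}{198}$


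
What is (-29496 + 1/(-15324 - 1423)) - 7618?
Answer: -621548159/16747 ≈ -37114.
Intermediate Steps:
(-29496 + 1/(-15324 - 1423)) - 7618 = (-29496 + 1/(-16747)) - 7618 = (-29496 - 1/16747) - 7618 = -493969513/16747 - 7618 = -621548159/16747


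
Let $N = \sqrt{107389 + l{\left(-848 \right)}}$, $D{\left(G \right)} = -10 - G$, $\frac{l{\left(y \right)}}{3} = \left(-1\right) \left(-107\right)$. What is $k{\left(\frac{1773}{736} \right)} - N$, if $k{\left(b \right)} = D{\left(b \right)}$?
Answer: $- \frac{9133}{736} - \sqrt{107710} \approx -340.6$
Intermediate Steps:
$l{\left(y \right)} = 321$ ($l{\left(y \right)} = 3 \left(\left(-1\right) \left(-107\right)\right) = 3 \cdot 107 = 321$)
$k{\left(b \right)} = -10 - b$
$N = \sqrt{107710}$ ($N = \sqrt{107389 + 321} = \sqrt{107710} \approx 328.19$)
$k{\left(\frac{1773}{736} \right)} - N = \left(-10 - \frac{1773}{736}\right) - \sqrt{107710} = - \frac{9133}{736} - \sqrt{107710}$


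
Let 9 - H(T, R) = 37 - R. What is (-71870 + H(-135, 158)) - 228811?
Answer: -300551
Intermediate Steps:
H(T, R) = -28 + R (H(T, R) = 9 - (37 - R) = 9 + (-37 + R) = -28 + R)
(-71870 + H(-135, 158)) - 228811 = (-71870 + (-28 + 158)) - 228811 = (-71870 + 130) - 228811 = -71740 - 228811 = -300551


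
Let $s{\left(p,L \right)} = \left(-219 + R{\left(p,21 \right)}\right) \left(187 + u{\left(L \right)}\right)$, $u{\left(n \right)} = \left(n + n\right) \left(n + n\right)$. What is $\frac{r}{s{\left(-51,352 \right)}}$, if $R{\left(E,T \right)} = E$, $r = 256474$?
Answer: $- \frac{128237}{66933405} \approx -0.0019159$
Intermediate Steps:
$u{\left(n \right)} = 4 n^{2}$ ($u{\left(n \right)} = 2 n 2 n = 4 n^{2}$)
$s{\left(p,L \right)} = \left(-219 + p\right) \left(187 + 4 L^{2}\right)$
$\frac{r}{s{\left(-51,352 \right)}} = \frac{256474}{-40953 - 876 \cdot 352^{2} + 187 \left(-51\right) + 4 \left(-51\right) 352^{2}} = \frac{256474}{-40953 - 108539904 - 9537 + 4 \left(-51\right) 123904} = \frac{256474}{-40953 - 108539904 - 9537 - 25276416} = \frac{256474}{-133866810} = 256474 \left(- \frac{1}{133866810}\right) = - \frac{128237}{66933405}$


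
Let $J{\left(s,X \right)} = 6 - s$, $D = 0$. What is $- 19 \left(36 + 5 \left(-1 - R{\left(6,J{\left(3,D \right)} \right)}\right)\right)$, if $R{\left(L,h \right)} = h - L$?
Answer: $-874$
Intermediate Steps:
$- 19 \left(36 + 5 \left(-1 - R{\left(6,J{\left(3,D \right)} \right)}\right)\right) = - 19 \left(36 + 5 \left(-1 - \left(\left(6 - 3\right) - 6\right)\right)\right) = - 19 \left(36 + 5 \left(-1 - \left(3 - 6\right)\right)\right) = - 19 \left(36 + 5 \left(-1 - -3\right)\right) = - 19 \left(36 + 5 \left(-1 + 3\right)\right) = - 19 \left(36 + 5 \cdot 2\right) = - 19 \left(36 + 10\right) = \left(-19\right) 46 = -874$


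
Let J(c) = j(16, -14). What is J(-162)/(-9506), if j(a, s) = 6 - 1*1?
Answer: -5/9506 ≈ -0.00052598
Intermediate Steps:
j(a, s) = 5 (j(a, s) = 6 - 1 = 5)
J(c) = 5
J(-162)/(-9506) = 5/(-9506) = 5*(-1/9506) = -5/9506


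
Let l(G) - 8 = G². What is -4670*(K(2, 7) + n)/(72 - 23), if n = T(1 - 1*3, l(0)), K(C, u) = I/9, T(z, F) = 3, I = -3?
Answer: -37360/147 ≈ -254.15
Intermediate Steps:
l(G) = 8 + G²
K(C, u) = -⅓ (K(C, u) = -3/9 = -3*⅑ = -⅓)
n = 3
-4670*(K(2, 7) + n)/(72 - 23) = -4670*(-⅓ + 3)/(72 - 23) = -37360/(3*49) = -4670*8/147 = -37360/147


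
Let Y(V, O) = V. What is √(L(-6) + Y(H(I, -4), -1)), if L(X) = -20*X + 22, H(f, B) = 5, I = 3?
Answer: 7*√3 ≈ 12.124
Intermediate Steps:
L(X) = 22 - 20*X
√(L(-6) + Y(H(I, -4), -1)) = √((22 - 20*(-6)) + 5) = √((22 + 120) + 5) = √(142 + 5) = √147 = 7*√3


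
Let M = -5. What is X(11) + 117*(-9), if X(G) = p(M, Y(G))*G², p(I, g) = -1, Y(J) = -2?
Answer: -1174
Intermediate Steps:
X(G) = -G²
X(11) + 117*(-9) = -1*11² + 117*(-9) = -1*121 - 1053 = -121 - 1053 = -1174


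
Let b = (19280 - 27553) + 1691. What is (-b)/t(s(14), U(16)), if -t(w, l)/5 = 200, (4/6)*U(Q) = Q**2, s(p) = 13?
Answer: -3291/500 ≈ -6.5820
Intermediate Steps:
U(Q) = 3*Q**2/2
b = -6582 (b = -8273 + 1691 = -6582)
t(w, l) = -1000 (t(w, l) = -5*200 = -1000)
(-b)/t(s(14), U(16)) = -1*(-6582)/(-1000) = 6582*(-1/1000) = -3291/500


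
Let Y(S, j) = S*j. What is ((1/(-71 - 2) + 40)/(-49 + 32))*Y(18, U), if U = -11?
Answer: 577962/1241 ≈ 465.72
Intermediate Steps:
((1/(-71 - 2) + 40)/(-49 + 32))*Y(18, U) = ((1/(-71 - 2) + 40)/(-49 + 32))*(18*(-11)) = ((1/(-73) + 40)/(-17))*(-198) = ((-1/73 + 40)*(-1/17))*(-198) = ((2919/73)*(-1/17))*(-198) = -2919/1241*(-198) = 577962/1241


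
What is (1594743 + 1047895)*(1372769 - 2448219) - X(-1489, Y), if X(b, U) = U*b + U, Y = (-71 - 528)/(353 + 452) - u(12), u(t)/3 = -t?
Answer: -2287830112634572/805 ≈ -2.8420e+12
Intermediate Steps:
u(t) = -3*t (u(t) = 3*(-t) = -3*t)
Y = 28381/805 (Y = (-71 - 528)/(353 + 452) - (-3)*12 = -599/805 - 1*(-36) = -599*1/805 + 36 = -599/805 + 36 = 28381/805 ≈ 35.256)
X(b, U) = U + U*b
(1594743 + 1047895)*(1372769 - 2448219) - X(-1489, Y) = (1594743 + 1047895)*(1372769 - 2448219) - 28381*(1 - 1489)/805 = 2642638*(-1075450) - 28381*(-1488)/805 = -2842025037100 - 1*(-42230928/805) = -2842025037100 + 42230928/805 = -2287830112634572/805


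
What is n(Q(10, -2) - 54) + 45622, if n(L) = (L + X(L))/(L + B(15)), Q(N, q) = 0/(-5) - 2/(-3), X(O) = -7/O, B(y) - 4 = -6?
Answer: 1211745857/26560 ≈ 45623.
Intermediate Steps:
B(y) = -2 (B(y) = 4 - 6 = -2)
Q(N, q) = 2/3 (Q(N, q) = 0*(-1/5) - 2*(-1/3) = 0 + 2/3 = 2/3)
n(L) = (L - 7/L)/(-2 + L) (n(L) = (L - 7/L)/(L - 2) = (L - 7/L)/(-2 + L))
n(Q(10, -2) - 54) + 45622 = (-7 + (2/3 - 54)**2)/((2/3 - 54)*(-2 + (2/3 - 54))) + 45622 = (-7 + (-160/3)**2)/((-160/3)*(-2 - 160/3)) + 45622 = -3*(-7 + 25600/9)/(160*(-166/3)) + 45622 = -3/160*(-3/166)*25537/9 + 45622 = 25537/26560 + 45622 = 1211745857/26560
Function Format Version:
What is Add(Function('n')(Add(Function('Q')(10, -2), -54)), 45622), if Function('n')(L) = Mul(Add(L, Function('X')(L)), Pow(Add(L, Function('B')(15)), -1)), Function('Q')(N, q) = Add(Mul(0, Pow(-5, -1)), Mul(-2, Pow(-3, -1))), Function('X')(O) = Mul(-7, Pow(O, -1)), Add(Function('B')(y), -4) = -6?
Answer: Rational(1211745857, 26560) ≈ 45623.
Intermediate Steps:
Function('B')(y) = -2 (Function('B')(y) = Add(4, -6) = -2)
Function('Q')(N, q) = Rational(2, 3) (Function('Q')(N, q) = Add(Mul(0, Rational(-1, 5)), Mul(-2, Rational(-1, 3))) = Add(0, Rational(2, 3)) = Rational(2, 3))
Function('n')(L) = Mul(Pow(Add(-2, L), -1), Add(L, Mul(-7, Pow(L, -1)))) (Function('n')(L) = Mul(Add(L, Mul(-7, Pow(L, -1))), Pow(Add(L, -2), -1)) = Mul(Add(L, Mul(-7, Pow(L, -1))), Pow(Add(-2, L), -1)) = Mul(Pow(Add(-2, L), -1), Add(L, Mul(-7, Pow(L, -1)))))
Add(Function('n')(Add(Function('Q')(10, -2), -54)), 45622) = Add(Mul(Pow(Add(Rational(2, 3), -54), -1), Pow(Add(-2, Add(Rational(2, 3), -54)), -1), Add(-7, Pow(Add(Rational(2, 3), -54), 2))), 45622) = Add(Mul(Pow(Rational(-160, 3), -1), Pow(Add(-2, Rational(-160, 3)), -1), Add(-7, Pow(Rational(-160, 3), 2))), 45622) = Add(Mul(Rational(-3, 160), Pow(Rational(-166, 3), -1), Add(-7, Rational(25600, 9))), 45622) = Add(Mul(Rational(-3, 160), Rational(-3, 166), Rational(25537, 9)), 45622) = Add(Rational(25537, 26560), 45622) = Rational(1211745857, 26560)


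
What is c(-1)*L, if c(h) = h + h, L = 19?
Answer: -38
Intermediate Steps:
c(h) = 2*h
c(-1)*L = (2*(-1))*19 = -2*19 = -38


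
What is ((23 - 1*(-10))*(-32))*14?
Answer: -14784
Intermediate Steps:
((23 - 1*(-10))*(-32))*14 = ((23 + 10)*(-32))*14 = (33*(-32))*14 = -1056*14 = -14784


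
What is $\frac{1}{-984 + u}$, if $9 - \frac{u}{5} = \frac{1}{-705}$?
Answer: $- \frac{141}{132398} \approx -0.001065$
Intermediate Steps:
$u = \frac{6346}{141}$ ($u = 45 - \frac{5}{-705} = 45 - - \frac{1}{141} = 45 + \frac{1}{141} = \frac{6346}{141} \approx 45.007$)
$\frac{1}{-984 + u} = \frac{1}{-984 + \frac{6346}{141}} = \frac{1}{- \frac{132398}{141}} = - \frac{141}{132398}$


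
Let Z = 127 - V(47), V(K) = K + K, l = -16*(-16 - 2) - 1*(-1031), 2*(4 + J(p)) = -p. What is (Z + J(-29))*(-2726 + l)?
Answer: -122409/2 ≈ -61205.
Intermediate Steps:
J(p) = -4 - p/2 (J(p) = -4 + (-p)/2 = -4 - p/2)
l = 1319 (l = -16*(-18) + 1031 = 288 + 1031 = 1319)
V(K) = 2*K
Z = 33 (Z = 127 - 2*47 = 127 - 1*94 = 127 - 94 = 33)
(Z + J(-29))*(-2726 + l) = (33 + (-4 - 1/2*(-29)))*(-2726 + 1319) = (33 + (-4 + 29/2))*(-1407) = (33 + 21/2)*(-1407) = (87/2)*(-1407) = -122409/2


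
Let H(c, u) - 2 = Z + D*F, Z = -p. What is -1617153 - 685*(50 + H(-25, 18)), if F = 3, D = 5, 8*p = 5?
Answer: -13300959/8 ≈ -1.6626e+6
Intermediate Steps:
p = 5/8 (p = (⅛)*5 = 5/8 ≈ 0.62500)
Z = -5/8 (Z = -1*5/8 = -5/8 ≈ -0.62500)
H(c, u) = 131/8 (H(c, u) = 2 + (-5/8 + 5*3) = 2 + (-5/8 + 15) = 2 + 115/8 = 131/8)
-1617153 - 685*(50 + H(-25, 18)) = -1617153 - 685*(50 + 131/8) = -1617153 - 685*531/8 = -1617153 - 1*363735/8 = -1617153 - 363735/8 = -13300959/8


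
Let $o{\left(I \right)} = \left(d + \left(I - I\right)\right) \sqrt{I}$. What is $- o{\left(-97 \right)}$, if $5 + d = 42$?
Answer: $- 37 i \sqrt{97} \approx - 364.41 i$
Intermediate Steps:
$d = 37$ ($d = -5 + 42 = 37$)
$o{\left(I \right)} = 37 \sqrt{I}$ ($o{\left(I \right)} = \left(37 + \left(I - I\right)\right) \sqrt{I} = \left(37 + 0\right) \sqrt{I} = 37 \sqrt{I}$)
$- o{\left(-97 \right)} = - 37 \sqrt{-97} = - 37 i \sqrt{97}$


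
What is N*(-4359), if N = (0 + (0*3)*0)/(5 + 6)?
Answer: 0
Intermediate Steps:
N = 0 (N = (0 + 0*0)/11 = (0 + 0)*(1/11) = 0*(1/11) = 0)
N*(-4359) = 0*(-4359) = 0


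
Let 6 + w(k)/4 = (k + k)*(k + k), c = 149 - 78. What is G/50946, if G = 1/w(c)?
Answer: 1/4107877872 ≈ 2.4343e-10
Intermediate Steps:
c = 71
w(k) = -24 + 16*k² (w(k) = -24 + 4*((k + k)*(k + k)) = -24 + 4*((2*k)*(2*k)) = -24 + 4*(4*k²) = -24 + 16*k²)
G = 1/80632 (G = 1/(-24 + 16*71²) = 1/(-24 + 16*5041) = 1/(-24 + 80656) = 1/80632 ≈ 1.2402e-5)
G/50946 = (1/80632)/50946 = (1/80632)*(1/50946) = 1/4107877872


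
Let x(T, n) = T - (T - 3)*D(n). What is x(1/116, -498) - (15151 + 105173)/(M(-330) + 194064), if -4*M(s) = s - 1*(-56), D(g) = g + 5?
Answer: -33224204359/22519370 ≈ -1475.4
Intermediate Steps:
D(g) = 5 + g
M(s) = -14 - s/4 (M(s) = -(s - 1*(-56))/4 = -(s + 56)/4 = -(56 + s)/4 = -14 - s/4)
x(T, n) = T - (-3 + T)*(5 + n) (x(T, n) = T - (T - 3)*(5 + n) = T - (-3 + T)*(5 + n))
x(1/116, -498) - (15151 + 105173)/(M(-330) + 194064) = (15 + 1/116 + 3*(-498) - 1*(5 - 498)/116) - (15151 + 105173)/((-14 - ¼*(-330)) + 194064) = (15 + 1/116 - 1494 - 1*1/116*(-493)) - 120324/((-14 + 165/2) + 194064) = (15 + 1/116 - 1494 + 17/4) - 120324/(137/2 + 194064) = -85535/58 - 120324/388265/2 = -85535/58 - 120324*2/388265 = -85535/58 - 1*240648/388265 = -85535/58 - 240648/388265 = -33224204359/22519370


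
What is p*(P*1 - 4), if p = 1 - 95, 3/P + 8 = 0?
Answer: 1645/4 ≈ 411.25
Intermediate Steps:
P = -3/8 (P = 3/(-8 + 0) = 3/(-8) = 3*(-1/8) = -3/8 ≈ -0.37500)
p = -94
p*(P*1 - 4) = -94*(-3/8*1 - 4) = -94*(-3/8 - 4) = -94*(-35/8) = 1645/4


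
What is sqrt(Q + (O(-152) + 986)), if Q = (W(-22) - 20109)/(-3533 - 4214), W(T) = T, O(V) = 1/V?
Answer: sqrt(342697848077914)/588772 ≈ 31.442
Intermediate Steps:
Q = 20131/7747 (Q = (-22 - 20109)/(-3533 - 4214) = -20131/(-7747) = -20131*(-1/7747) = 20131/7747 ≈ 2.5986)
sqrt(Q + (O(-152) + 986)) = sqrt(20131/7747 + (1/(-152) + 986)) = sqrt(20131/7747 + (-1/152 + 986)) = sqrt(20131/7747 + 149871/152) = sqrt(1164110549/1177544) = sqrt(342697848077914)/588772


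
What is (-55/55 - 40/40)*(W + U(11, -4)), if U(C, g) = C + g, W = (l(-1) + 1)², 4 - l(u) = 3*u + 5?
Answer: -32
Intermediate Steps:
l(u) = -1 - 3*u (l(u) = 4 - (3*u + 5) = 4 - (5 + 3*u) = 4 + (-5 - 3*u) = -1 - 3*u)
W = 9 (W = ((-1 - 3*(-1)) + 1)² = ((-1 + 3) + 1)² = (2 + 1)² = 3² = 9)
(-55/55 - 40/40)*(W + U(11, -4)) = (-55/55 - 40/40)*(9 + (11 - 4)) = (-55*1/55 - 40*1/40)*(9 + 7) = (-1 - 1)*16 = -2*16 = -32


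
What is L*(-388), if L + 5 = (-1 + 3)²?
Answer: 388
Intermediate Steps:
L = -1 (L = -5 + (-1 + 3)² = -5 + 2² = -5 + 4 = -1)
L*(-388) = -1*(-388) = 388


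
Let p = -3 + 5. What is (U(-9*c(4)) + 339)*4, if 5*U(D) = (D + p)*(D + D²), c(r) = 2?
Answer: -12804/5 ≈ -2560.8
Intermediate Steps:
p = 2
U(D) = (2 + D)*(D + D²)/5 (U(D) = ((D + 2)*(D + D²))/5 = ((2 + D)*(D + D²))/5 = (2 + D)*(D + D²)/5)
(U(-9*c(4)) + 339)*4 = ((-9*2)*(2 + (-9*2)² + 3*(-9*2))/5 + 339)*4 = ((⅕)*(-18)*(2 + (-18)² + 3*(-18)) + 339)*4 = ((⅕)*(-18)*(2 + 324 - 54) + 339)*4 = ((⅕)*(-18)*272 + 339)*4 = (-4896/5 + 339)*4 = -3201/5*4 = -12804/5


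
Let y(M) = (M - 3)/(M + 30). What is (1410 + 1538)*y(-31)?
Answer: 100232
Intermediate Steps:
y(M) = (-3 + M)/(30 + M)
(1410 + 1538)*y(-31) = (1410 + 1538)*((-3 - 31)/(30 - 31)) = 2948*(-34/(-1)) = 2948*(-1*(-34)) = 2948*34 = 100232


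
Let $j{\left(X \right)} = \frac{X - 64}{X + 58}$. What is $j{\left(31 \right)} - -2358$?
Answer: $\frac{209829}{89} \approx 2357.6$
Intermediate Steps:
$j{\left(X \right)} = \frac{-64 + X}{58 + X}$
$j{\left(31 \right)} - -2358 = \frac{-64 + 31}{58 + 31} - -2358 = \frac{1}{89} \left(-33\right) + 2358 = - \frac{33}{89} + 2358 = \frac{209829}{89}$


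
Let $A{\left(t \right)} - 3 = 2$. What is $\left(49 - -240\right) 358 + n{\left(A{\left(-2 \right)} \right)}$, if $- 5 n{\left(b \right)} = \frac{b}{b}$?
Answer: $\frac{517309}{5} \approx 1.0346 \cdot 10^{5}$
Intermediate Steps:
$A{\left(t \right)} = 5$ ($A{\left(t \right)} = 3 + 2 = 5$)
$n{\left(b \right)} = - \frac{1}{5}$ ($n{\left(b \right)} = - \frac{b \frac{1}{b}}{5} = \left(- \frac{1}{5}\right) 1 = - \frac{1}{5}$)
$\left(49 - -240\right) 358 + n{\left(A{\left(-2 \right)} \right)} = \left(49 - -240\right) 358 - \frac{1}{5} = \left(49 + 240\right) 358 - \frac{1}{5} = 289 \cdot 358 - \frac{1}{5} = 103462 - \frac{1}{5} = \frac{517309}{5}$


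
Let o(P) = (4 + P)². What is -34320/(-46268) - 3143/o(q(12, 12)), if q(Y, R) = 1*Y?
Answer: -34158601/2961152 ≈ -11.536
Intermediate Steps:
q(Y, R) = Y
-34320/(-46268) - 3143/o(q(12, 12)) = -34320/(-46268) - 3143/(4 + 12)² = -34320*(-1/46268) - 3143/(16²) = 8580/11567 - 3143/256 = -34158601/2961152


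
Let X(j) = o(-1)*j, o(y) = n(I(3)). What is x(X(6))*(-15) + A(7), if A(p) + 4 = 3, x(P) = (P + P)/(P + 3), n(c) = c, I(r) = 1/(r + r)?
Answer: -17/2 ≈ -8.5000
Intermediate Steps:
I(r) = 1/(2*r)
o(y) = ⅙ (o(y) = (½)/3 = (½)*(⅓) = ⅙)
X(j) = j/6
x(P) = 2*P/(3 + P) (x(P) = (2*P)/(3 + P) = 2*P/(3 + P))
A(p) = -1 (A(p) = -4 + 3 = -1)
x(X(6))*(-15) + A(7) = (2*((⅙)*6)/(3 + (⅙)*6))*(-15) - 1 = (2*1/(3 + 1))*(-15) - 1 = (2*1/4)*(-15) - 1 = (2*1*(¼))*(-15) - 1 = (½)*(-15) - 1 = -15/2 - 1 = -17/2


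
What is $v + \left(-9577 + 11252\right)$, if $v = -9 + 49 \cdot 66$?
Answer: $4900$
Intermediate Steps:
$v = 3225$ ($v = -9 + 3234 = 3225$)
$v + \left(-9577 + 11252\right) = 3225 + \left(-9577 + 11252\right) = 3225 + 1675 = 4900$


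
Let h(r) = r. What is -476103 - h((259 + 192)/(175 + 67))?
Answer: -10474307/22 ≈ -4.7611e+5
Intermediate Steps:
-476103 - h((259 + 192)/(175 + 67)) = -476103 - (259 + 192)/(175 + 67) = -476103 - 451/242 = -476103 - 1*41/22 = -476103 - 41/22 = -10474307/22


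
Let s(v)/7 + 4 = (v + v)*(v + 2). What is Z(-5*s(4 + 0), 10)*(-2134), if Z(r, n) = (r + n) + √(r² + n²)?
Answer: 3265020 - 21340*√23717 ≈ -21409.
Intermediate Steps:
s(v) = -28 + 14*v*(2 + v) (s(v) = -28 + 7*((v + v)*(v + 2)) = -28 + 7*((2*v)*(2 + v)) = -28 + 7*(2*v*(2 + v)) = -28 + 14*v*(2 + v))
Z(r, n) = n + r + √(n² + r²) (Z(r, n) = (n + r) + √(n² + r²) = n + r + √(n² + r²))
Z(-5*s(4 + 0), 10)*(-2134) = (10 - 5*(-28 + 14*(4 + 0)² + 28*(4 + 0)) + √(10² + (-5*(-28 + 14*(4 + 0)² + 28*(4 + 0)))²))*(-2134) = (10 - 5*(-28 + 14*4² + 28*4) + √(100 + (-5*(-28 + 14*4² + 28*4))²))*(-2134) = (10 - 5*(-28 + 14*16 + 112) + √(100 + (-5*(-28 + 14*16 + 112))²))*(-2134) = (10 - 5*(-28 + 224 + 112) + √(100 + (-5*(-28 + 224 + 112))²))*(-2134) = (10 - 5*308 + √(100 + (-5*308)²))*(-2134) = (10 - 1540 + √(100 + (-1540)²))*(-2134) = (10 - 1540 + √(100 + 2371600))*(-2134) = (10 - 1540 + √2371700)*(-2134) = (10 - 1540 + 10*√23717)*(-2134) = (-1530 + 10*√23717)*(-2134) = 3265020 - 21340*√23717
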